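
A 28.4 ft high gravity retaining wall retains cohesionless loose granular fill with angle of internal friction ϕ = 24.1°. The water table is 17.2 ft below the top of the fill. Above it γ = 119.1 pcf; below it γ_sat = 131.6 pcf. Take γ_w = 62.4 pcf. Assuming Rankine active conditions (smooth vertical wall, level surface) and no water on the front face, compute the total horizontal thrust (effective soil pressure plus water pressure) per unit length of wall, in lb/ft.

K_a = tan²(45° − φ/2) = 0.4201.
γ' = 131.6 − 62.4 = 69.20 pcf. Depth below WT = 11.2 ft.
σ'_h at WT = K_a γ d_w = 860.6 psf; at base = 860.6 + K_a γ' × 11.2 = 1186 psf.
P₁ (0–17.2 ft) = ½×860.6×17.2 = 7401. P₂ (17.2–28.4 ft) = ½(860.6+1186)×11.2 = 11460.
P_w = ½ γ_w h₂² = 0.5×62.4×11.2² = 3914. Total = 7401+11460+3914 = 22780 lb/ft.

22800 lb/ft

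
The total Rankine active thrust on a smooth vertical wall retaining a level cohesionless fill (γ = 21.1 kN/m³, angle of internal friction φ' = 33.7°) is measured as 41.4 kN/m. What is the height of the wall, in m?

K_a = 0.2863. P_a = ½ K_a γ H² ⇒ H = √(2P_a/(K_a γ)).
H = √(2×41.4/(0.2863×21.1)) = 3.702 m.

3.70 m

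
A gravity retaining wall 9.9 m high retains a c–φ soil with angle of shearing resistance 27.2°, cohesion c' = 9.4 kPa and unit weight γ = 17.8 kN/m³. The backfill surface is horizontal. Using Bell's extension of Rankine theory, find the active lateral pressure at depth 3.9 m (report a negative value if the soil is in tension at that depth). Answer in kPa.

K_a = (1 − sin φ)/(1 + sin φ) = 0.3726.
σ_a = K_a γ z − 2c√K_a = 0.3726×17.8×3.9 − 2×9.4×0.6104 = 14.39 kPa.

14.4 kPa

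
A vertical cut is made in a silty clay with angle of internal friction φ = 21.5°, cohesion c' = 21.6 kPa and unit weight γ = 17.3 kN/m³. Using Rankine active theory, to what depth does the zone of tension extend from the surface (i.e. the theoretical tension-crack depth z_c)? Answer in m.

3.67 m

K_a = tan²(45° − 21.5°/2) = 0.4636; √K_a = 0.6809.
The active pressure is zero where K_a γ z = 2c√K_a, so z_c = 2c/(γ√K_a) = 2×21.6/(17.3×0.6809) = 3.667 m.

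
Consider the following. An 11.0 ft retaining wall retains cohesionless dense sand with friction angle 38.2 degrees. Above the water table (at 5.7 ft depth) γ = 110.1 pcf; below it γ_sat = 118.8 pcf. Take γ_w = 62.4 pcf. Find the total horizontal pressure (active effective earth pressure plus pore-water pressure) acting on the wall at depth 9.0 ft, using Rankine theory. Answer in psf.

398 psf

K_a = (1 − sin φ)/(1 + sin φ) = 0.2358.
γ' = 118.8 − 62.4 = 56.40 pcf.
Effective vertical stress at 9.0 ft: σ'_v = 110.1×5.7 + 56.40×3.30 = 813.7 psf.
σ'_h = K_a σ'_v = 0.2358 × 813.7 = 191.9 psf; u = γ_w × 3.30 = 205.9 psf.
Total σ_h = 191.9 + 205.9 = 397.8 psf.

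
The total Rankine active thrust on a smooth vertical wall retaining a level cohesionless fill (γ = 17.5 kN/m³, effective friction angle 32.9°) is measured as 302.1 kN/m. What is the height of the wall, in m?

K_a = 0.2960. P_a = ½ K_a γ H² ⇒ H = √(2P_a/(K_a γ)).
H = √(2×302.1/(0.2960×17.5)) = 10.80 m.

10.8 m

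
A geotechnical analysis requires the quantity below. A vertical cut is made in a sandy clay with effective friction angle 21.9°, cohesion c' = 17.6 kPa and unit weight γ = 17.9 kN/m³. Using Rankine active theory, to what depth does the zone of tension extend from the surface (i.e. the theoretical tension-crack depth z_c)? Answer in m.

K_a = tan²(45° − 21.9°/2) = 0.4567; √K_a = 0.6758.
The active pressure is zero where K_a γ z = 2c√K_a, so z_c = 2c/(γ√K_a) = 2×17.6/(17.9×0.6758) = 2.910 m.

2.91 m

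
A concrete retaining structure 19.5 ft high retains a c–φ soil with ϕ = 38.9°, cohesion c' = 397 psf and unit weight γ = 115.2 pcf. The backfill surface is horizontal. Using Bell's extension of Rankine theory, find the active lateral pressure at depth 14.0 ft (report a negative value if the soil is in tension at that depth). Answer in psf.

-11.0 psf

K_a = (1 − sin φ)/(1 + sin φ) = 0.2285.
σ_a = K_a γ z − 2c√K_a = 0.2285×115.2×14.0 − 2×397×0.4780 = -11.00 psf.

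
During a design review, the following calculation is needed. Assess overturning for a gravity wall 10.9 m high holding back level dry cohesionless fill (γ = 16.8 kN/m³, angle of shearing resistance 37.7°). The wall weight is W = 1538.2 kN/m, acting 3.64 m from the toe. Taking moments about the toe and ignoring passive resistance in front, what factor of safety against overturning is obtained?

K_a = tan²(45° − 37.7°/2) = 0.2411.
P_a = ½K_aγH² = 0.5×0.2411×16.8×10.9² = 240.6 kN/m, acting at H/3 = 3.633 m above the base.
Overturning moment M_o = P_a × H/3 = 240.6 × 3.633 = 874.1.
Resisting moment M_r = W × 3.64 = 1538.2 × 3.64 = 5599.
FS_overturning = M_r/M_o = 5599/874.1 = 6.406.

6.41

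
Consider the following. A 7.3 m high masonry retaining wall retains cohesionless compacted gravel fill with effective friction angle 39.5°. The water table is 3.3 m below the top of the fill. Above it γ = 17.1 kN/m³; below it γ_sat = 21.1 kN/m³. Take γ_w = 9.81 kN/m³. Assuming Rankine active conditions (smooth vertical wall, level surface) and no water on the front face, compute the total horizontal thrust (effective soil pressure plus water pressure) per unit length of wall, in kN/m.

K_a = tan²(45° − φ/2) = 0.2224.
γ' = 21.1 − 9.81 = 11.29 kN/m³. Depth below WT = 4.0 m.
σ'_h at WT = K_a γ d_w = 12.55 kPa; at base = 12.55 + K_a γ' × 4.0 = 22.60 kPa.
P₁ (0–3.3 m) = ½×12.55×3.3 = 20.71. P₂ (3.3–7.3 m) = ½(12.55+22.60)×4.0 = 70.30.
P_w = ½ γ_w h₂² = 0.5×9.81×4.0² = 78.48. Total = 20.71+70.30+78.48 = 169.5 kN/m.

169 kN/m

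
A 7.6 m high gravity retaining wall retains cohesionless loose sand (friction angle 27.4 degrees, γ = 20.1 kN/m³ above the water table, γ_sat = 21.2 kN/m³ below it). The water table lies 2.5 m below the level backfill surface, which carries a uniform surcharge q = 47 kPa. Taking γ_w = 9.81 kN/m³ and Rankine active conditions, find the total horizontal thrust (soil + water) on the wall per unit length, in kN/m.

432 kN/m

K_a = tan²(45° − φ/2) = 0.3697.
γ' = 21.2 − 9.81 = 11.39 kN/m³. h₂ = H − d_w = 5.1 m.
σ'_h: at surface K_a·q = 17.37; at WT K_a(q+γd_w) = 35.95; at base K_a(q+γd_w+γ'h₂) = 57.43 kPa.
P₁ = ½(17.37+35.95)×2.5 = 66.66; P₂ = ½(35.95+57.43)×5.1 = 238.1; P_w = ½γ_w h₂² = 127.6.
Total = 66.66+238.1+127.6 = 432.3 kN/m.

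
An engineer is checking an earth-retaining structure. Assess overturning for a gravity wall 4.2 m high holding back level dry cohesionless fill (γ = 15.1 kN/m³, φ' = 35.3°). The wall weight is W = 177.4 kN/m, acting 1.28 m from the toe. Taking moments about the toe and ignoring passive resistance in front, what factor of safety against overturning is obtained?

4.55

K_a = tan²(45° − 35.3°/2) = 0.2675.
P_a = ½K_aγH² = 0.5×0.2675×15.1×4.2² = 35.63 kN/m, acting at H/3 = 1.400 m above the base.
Overturning moment M_o = P_a × H/3 = 35.63 × 1.400 = 49.88.
Resisting moment M_r = W × 1.28 = 177.4 × 1.28 = 227.1.
FS_overturning = M_r/M_o = 227.1/49.88 = 4.552.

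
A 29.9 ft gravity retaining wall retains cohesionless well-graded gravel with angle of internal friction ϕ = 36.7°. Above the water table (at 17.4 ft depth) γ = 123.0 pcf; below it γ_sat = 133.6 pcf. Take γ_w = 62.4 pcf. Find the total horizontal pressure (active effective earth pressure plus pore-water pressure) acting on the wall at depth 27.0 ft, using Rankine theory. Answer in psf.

K_a = (1 − sin φ)/(1 + sin φ) = 0.2519.
γ' = 133.6 − 62.4 = 71.20 pcf.
Effective vertical stress at 27.0 ft: σ'_v = 123.0×17.4 + 71.20×9.60 = 2824 psf.
σ'_h = K_a σ'_v = 0.2519 × 2824 = 711.2 psf; u = γ_w × 9.60 = 599.0 psf.
Total σ_h = 711.2 + 599.0 = 1310 psf.

1310 psf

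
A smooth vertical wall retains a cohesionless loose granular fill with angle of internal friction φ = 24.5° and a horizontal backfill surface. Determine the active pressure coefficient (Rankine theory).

K_a = tan²(45° − φ/2) = tan²(32.75°) = 0.4137.

0.414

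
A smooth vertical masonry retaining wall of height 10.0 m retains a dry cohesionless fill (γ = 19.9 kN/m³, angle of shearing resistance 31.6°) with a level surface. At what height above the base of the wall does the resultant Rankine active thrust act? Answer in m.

3.33 m

K_a = 0.3123.
The pressure distribution is triangular, so the resultant acts at H/3 above the base = 10.0/3 = 3.333 m.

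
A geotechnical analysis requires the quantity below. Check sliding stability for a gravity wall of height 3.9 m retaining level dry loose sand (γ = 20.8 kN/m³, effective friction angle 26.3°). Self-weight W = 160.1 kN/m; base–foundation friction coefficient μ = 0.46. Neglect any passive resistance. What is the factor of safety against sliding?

K_a = tan²(45° − 26.3°/2) = 0.3859.
P_a = ½K_aγH² = 0.5×0.3859×20.8×3.9² = 61.05 kN/m, acting at H/3 = 1.300 m above the base.
FS_sliding = μW / P_a = 0.46×160.1 / 61.05 = 1.206.

1.21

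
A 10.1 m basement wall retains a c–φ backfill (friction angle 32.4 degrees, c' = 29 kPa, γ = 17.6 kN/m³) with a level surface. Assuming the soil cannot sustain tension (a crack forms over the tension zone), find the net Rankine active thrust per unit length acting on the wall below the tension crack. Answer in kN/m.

44.8 kN/m

K_a = 0.3022; √K_a = 0.5498.
Tension-crack depth z_c = 2c/(γ√K_a) = 2×29/(17.6×0.5498) = 5.994 m.
σ_a at base = K_a γ H − 2c√K_a = 0.3022×17.6×10.1 − 2×29×0.5498 = 21.84 kPa.
P_a = ½ × 21.84 × (H − z_c) = 0.5×21.84×4.106 = 44.83 kN/m.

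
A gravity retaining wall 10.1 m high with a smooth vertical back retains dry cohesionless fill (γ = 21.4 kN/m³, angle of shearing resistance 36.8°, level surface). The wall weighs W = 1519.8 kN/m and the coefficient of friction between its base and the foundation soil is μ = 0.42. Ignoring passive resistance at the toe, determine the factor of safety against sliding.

2.33

K_a = tan²(45° − 36.8°/2) = 0.2508.
P_a = ½K_aγH² = 0.5×0.2508×21.4×10.1² = 273.7 kN/m, acting at H/3 = 3.367 m above the base.
FS_sliding = μW / P_a = 0.42×1519.8 / 273.7 = 2.332.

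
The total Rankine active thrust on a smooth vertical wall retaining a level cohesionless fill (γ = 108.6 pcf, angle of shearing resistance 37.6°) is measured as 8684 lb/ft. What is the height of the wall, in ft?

25.7 ft

K_a = 0.2421. P_a = ½ K_a γ H² ⇒ H = √(2P_a/(K_a γ)).
H = √(2×8684/(0.2421×108.6)) = 25.70 ft.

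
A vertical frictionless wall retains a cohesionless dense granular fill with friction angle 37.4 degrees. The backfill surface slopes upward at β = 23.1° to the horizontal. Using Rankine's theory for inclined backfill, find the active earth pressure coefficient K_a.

K_a = cos β · (cos β − √(cos²β − cos²φ)) / (cos β + √(cos²β − cos²φ)).
cos β = 0.9198, cos φ = 0.7944, √(cos²β − cos²φ) = 0.4637.
K_a = 0.9198 × (0.9198 − 0.4637)/(0.9198 + 0.4637) = 0.3033.

0.303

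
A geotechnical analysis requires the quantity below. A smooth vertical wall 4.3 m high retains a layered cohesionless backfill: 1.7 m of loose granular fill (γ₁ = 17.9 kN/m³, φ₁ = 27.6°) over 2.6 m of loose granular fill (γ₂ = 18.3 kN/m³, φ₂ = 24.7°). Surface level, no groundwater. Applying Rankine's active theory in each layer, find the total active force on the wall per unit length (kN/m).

K_a1 = tan²(45°−27.6°/2) = 0.3668; K_a2 = tan²(45°−24.7°/2) = 0.4106.
Layer 1: σ at base = K_a1 γ₁ h₁ = 11.16 kPa; P₁ = ½×11.16×1.7 = 9.487.
Layer 2: σ_v at top = γ₁h₁ = 30.43; σ_h top = K_a2×30.43 = 12.49; σ_h base = K_a2×(30.43+18.3×2.6) = 32.03.
P₂ = ½(12.49+32.03)×2.6 = 57.88. Total P_a = 9.487+57.88 = 67.37 kN/m.

67.4 kN/m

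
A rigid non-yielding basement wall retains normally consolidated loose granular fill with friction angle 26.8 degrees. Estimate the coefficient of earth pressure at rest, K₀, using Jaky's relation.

K₀ = 1 − sin φ' = 1 − sin 26.8° = 0.5491.

0.549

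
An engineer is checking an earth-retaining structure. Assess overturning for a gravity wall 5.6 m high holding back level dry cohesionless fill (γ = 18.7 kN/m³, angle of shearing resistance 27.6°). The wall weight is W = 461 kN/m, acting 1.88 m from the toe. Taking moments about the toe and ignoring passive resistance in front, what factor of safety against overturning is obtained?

4.32

K_a = tan²(45° − 27.6°/2) = 0.3668.
P_a = ½K_aγH² = 0.5×0.3668×18.7×5.6² = 107.5 kN/m, acting at H/3 = 1.867 m above the base.
Overturning moment M_o = P_a × H/3 = 107.5 × 1.867 = 200.8.
Resisting moment M_r = W × 1.88 = 461 × 1.88 = 866.7.
FS_overturning = M_r/M_o = 866.7/200.8 = 4.317.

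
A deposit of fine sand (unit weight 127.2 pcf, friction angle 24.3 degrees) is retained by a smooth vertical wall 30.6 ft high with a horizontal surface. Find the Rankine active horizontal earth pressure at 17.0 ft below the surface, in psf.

902 psf

K_a = (1 − sin φ)/(1 + sin φ) = 0.4169.
σ_h = K_a γ z = 0.4169 × 127.2 × 17.0 = 901.5 psf.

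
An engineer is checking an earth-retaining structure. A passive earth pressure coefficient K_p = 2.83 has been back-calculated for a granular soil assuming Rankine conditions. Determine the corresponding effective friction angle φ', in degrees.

K_p = (1+sin φ)/(1−sin φ) ⇒ sin φ = (K_p − 1)/(K_p + 1) = 0.4778.
φ = arcsin(0.4778) = 28.54°.

28.5°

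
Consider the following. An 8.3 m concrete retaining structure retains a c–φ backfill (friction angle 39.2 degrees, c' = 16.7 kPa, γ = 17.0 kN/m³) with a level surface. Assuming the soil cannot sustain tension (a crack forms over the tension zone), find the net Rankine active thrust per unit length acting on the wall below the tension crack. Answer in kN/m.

33.2 kN/m

K_a = 0.2255; √K_a = 0.4748.
Tension-crack depth z_c = 2c/(γ√K_a) = 2×16.7/(17.0×0.4748) = 4.138 m.
σ_a at base = K_a γ H − 2c√K_a = 0.2255×17.0×8.3 − 2×16.7×0.4748 = 15.95 kPa.
P_a = ½ × 15.95 × (H − z_c) = 0.5×15.95×4.162 = 33.20 kN/m.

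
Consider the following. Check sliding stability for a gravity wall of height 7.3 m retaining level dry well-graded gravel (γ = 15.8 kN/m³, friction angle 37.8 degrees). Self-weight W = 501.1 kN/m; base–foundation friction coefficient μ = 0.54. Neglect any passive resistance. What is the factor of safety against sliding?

K_a = tan²(45° − 37.8°/2) = 0.2400.
P_a = ½K_aγH² = 0.5×0.2400×15.8×7.3² = 101.0 kN/m, acting at H/3 = 2.433 m above the base.
FS_sliding = μW / P_a = 0.54×501.1 / 101.0 = 2.678.

2.68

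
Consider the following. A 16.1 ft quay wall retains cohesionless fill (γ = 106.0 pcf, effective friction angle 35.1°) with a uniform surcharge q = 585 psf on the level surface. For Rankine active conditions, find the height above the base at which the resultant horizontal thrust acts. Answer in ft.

6.46 ft

K_a = 0.2698.
Triangular part P₁ = ½K_aγH² = 3707 at H/3 = 5.367 ft; rectangular part P₂ = K_a q H = 2541 at H/2 = 8.050 ft.
ȳ = (P₁·5.367 + P₂·8.050)/(P₁+P₂) = 6.458 ft.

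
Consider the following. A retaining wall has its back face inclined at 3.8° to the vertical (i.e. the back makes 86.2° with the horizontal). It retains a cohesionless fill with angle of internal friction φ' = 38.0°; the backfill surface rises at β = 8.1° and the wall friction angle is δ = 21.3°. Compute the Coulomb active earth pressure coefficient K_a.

K_a = sin²(α+φ) / [sin²α · sin(α−δ) · (1 + √{sin(φ+δ)sin(φ−β) / (sin(α−δ)sin(α+β))})²].
With α = 86.2°, φ = 38.0°, δ = 21.3°, β = 8.1°: K_a = 0.2660.

0.266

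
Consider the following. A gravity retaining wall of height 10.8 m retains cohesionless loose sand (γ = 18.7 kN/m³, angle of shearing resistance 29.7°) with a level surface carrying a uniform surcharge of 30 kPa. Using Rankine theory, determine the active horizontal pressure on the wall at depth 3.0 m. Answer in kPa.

K_a = (1 − sin φ)/(1 + sin φ) = 0.3374.
σ_v = γz + q = 18.7 × 3.0 + 30 = 86.10 kPa.
σ_h = K_a σ_v = 0.3374 × 86.10 = 29.05 kPa.

29.0 kPa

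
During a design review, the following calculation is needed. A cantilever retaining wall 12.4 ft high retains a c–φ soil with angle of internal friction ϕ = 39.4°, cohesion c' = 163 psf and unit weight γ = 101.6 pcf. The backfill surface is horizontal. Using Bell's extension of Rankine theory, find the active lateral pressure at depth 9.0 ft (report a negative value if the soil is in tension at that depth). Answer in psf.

K_a = (1 − sin φ)/(1 + sin φ) = 0.2234.
σ_a = K_a γ z − 2c√K_a = 0.2234×101.6×9.0 − 2×163×0.4727 = 50.22 psf.

50.2 psf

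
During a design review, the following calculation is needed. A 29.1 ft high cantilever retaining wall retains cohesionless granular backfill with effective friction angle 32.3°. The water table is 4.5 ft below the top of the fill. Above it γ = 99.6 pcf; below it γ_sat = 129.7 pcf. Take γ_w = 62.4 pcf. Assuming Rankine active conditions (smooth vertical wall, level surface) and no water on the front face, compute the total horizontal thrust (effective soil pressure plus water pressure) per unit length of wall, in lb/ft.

K_a = tan²(45° − φ/2) = 0.3035.
γ' = 129.7 − 62.4 = 67.30 pcf. Depth below WT = 24.6 ft.
σ'_h at WT = K_a γ d_w = 136.0 psf; at base = 136.0 + K_a γ' × 24.6 = 638.5 psf.
P₁ (0–4.5 ft) = ½×136.0×4.5 = 306.0. P₂ (4.5–29.1 ft) = ½(136.0+638.5)×24.6 = 9526.
P_w = ½ γ_w h₂² = 0.5×62.4×24.6² = 18880. Total = 306.0+9526+18880 = 28710 lb/ft.

28700 lb/ft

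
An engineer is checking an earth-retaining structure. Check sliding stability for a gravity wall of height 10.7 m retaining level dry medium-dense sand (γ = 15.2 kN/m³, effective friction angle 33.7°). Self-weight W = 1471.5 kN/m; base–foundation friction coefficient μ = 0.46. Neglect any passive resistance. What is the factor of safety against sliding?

2.72

K_a = tan²(45° − 33.7°/2) = 0.2863.
P_a = ½K_aγH² = 0.5×0.2863×15.2×10.7² = 249.1 kN/m, acting at H/3 = 3.567 m above the base.
FS_sliding = μW / P_a = 0.46×1471.5 / 249.1 = 2.717.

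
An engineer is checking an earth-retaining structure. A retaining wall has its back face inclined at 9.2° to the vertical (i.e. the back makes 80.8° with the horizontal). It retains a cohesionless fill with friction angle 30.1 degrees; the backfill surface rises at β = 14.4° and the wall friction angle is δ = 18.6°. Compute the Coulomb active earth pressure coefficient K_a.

0.462

K_a = sin²(α+φ) / [sin²α · sin(α−δ) · (1 + √{sin(φ+δ)sin(φ−β) / (sin(α−δ)sin(α+β))})²].
With α = 80.8°, φ = 30.1°, δ = 18.6°, β = 14.4°: K_a = 0.4620.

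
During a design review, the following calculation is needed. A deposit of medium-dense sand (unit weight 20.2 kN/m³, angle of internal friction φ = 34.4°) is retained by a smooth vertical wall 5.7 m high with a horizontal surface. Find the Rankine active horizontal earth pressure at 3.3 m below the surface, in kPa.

K_a = (1 − sin φ)/(1 + sin φ) = 0.2780.
σ_h = K_a γ z = 0.2780 × 20.2 × 3.3 = 18.53 kPa.

18.5 kPa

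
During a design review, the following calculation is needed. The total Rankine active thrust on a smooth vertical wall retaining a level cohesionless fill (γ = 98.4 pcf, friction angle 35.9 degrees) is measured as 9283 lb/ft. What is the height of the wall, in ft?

K_a = 0.2607. P_a = ½ K_a γ H² ⇒ H = √(2P_a/(K_a γ)).
H = √(2×9283/(0.2607×98.4)) = 26.90 ft.

26.9 ft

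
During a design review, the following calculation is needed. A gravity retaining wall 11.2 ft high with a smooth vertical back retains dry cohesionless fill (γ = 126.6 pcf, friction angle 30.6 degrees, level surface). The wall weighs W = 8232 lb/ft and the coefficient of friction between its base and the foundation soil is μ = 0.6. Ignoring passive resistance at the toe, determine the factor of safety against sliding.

1.91

K_a = tan²(45° − 30.6°/2) = 0.3253.
P_a = ½K_aγH² = 0.5×0.3253×126.6×11.2² = 2583 lb/ft, acting at H/3 = 3.733 ft above the base.
FS_sliding = μW / P_a = 0.6×8232 / 2583 = 1.912.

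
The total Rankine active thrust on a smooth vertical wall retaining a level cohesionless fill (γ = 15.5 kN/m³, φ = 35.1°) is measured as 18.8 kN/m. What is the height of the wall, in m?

K_a = 0.2698. P_a = ½ K_a γ H² ⇒ H = √(2P_a/(K_a γ)).
H = √(2×18.8/(0.2698×15.5)) = 2.998 m.

3.00 m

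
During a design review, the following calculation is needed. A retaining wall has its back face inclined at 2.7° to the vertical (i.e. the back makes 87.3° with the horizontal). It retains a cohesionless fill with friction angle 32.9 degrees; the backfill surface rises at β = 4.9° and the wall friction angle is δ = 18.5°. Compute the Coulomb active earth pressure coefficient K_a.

0.303

K_a = sin²(α+φ) / [sin²α · sin(α−δ) · (1 + √{sin(φ+δ)sin(φ−β) / (sin(α−δ)sin(α+β))})²].
With α = 87.3°, φ = 32.9°, δ = 18.5°, β = 4.9°: K_a = 0.3031.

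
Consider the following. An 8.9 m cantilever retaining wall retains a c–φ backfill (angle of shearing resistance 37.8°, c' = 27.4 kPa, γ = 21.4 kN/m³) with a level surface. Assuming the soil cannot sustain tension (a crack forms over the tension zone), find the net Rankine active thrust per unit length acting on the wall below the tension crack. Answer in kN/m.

34.6 kN/m

K_a = 0.2400; √K_a = 0.4899.
Tension-crack depth z_c = 2c/(γ√K_a) = 2×27.4/(21.4×0.4899) = 5.227 m.
σ_a at base = K_a γ H − 2c√K_a = 0.2400×21.4×8.9 − 2×27.4×0.4899 = 18.86 kPa.
P_a = ½ × 18.86 × (H − z_c) = 0.5×18.86×3.673 = 34.64 kN/m.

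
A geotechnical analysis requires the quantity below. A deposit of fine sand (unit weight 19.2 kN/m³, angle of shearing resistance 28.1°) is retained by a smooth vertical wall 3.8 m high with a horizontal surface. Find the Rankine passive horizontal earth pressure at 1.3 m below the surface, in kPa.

69.4 kPa

K_p = (1 + sin φ)/(1 − sin φ) = 2.781.
σ_h = K_p γ z = 2.781 × 19.2 × 1.3 = 69.41 kPa.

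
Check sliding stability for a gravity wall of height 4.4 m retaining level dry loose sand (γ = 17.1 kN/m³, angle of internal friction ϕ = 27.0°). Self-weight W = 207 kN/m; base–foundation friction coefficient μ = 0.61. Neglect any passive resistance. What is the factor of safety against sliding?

2.03

K_a = tan²(45° − 27.0°/2) = 0.3755.
P_a = ½K_aγH² = 0.5×0.3755×17.1×4.4² = 62.16 kN/m, acting at H/3 = 1.467 m above the base.
FS_sliding = μW / P_a = 0.61×207 / 62.16 = 2.031.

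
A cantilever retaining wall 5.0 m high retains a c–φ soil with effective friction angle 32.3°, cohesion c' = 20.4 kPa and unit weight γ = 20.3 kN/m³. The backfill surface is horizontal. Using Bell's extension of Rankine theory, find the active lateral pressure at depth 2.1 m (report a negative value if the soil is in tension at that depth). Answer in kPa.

K_a = (1 − sin φ)/(1 + sin φ) = 0.3035.
σ_a = K_a γ z − 2c√K_a = 0.3035×20.3×2.1 − 2×20.4×0.5509 = -9.539 kPa.

-9.54 kPa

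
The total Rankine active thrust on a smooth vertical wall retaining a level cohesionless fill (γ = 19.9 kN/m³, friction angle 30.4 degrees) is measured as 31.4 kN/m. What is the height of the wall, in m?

3.10 m

K_a = 0.3280. P_a = ½ K_a γ H² ⇒ H = √(2P_a/(K_a γ)).
H = √(2×31.4/(0.3280×19.9)) = 3.102 m.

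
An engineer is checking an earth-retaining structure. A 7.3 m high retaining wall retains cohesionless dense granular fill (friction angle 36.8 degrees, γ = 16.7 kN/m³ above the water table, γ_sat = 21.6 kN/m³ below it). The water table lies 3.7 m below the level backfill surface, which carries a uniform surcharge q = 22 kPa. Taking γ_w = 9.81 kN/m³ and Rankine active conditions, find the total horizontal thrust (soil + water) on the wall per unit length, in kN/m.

K_a = tan²(45° − φ/2) = 0.2508.
γ' = 21.6 − 9.81 = 11.79 kN/m³. h₂ = H − d_w = 3.6 m.
σ'_h: at surface K_a·q = 5.517; at WT K_a(q+γd_w) = 21.01; at base K_a(q+γd_w+γ'h₂) = 31.65 kPa.
P₁ = ½(5.517+21.01)×3.7 = 49.08; P₂ = ½(21.01+31.65)×3.6 = 94.80; P_w = ½γ_w h₂² = 63.57.
Total = 49.08+94.80+63.57 = 207.4 kN/m.

207 kN/m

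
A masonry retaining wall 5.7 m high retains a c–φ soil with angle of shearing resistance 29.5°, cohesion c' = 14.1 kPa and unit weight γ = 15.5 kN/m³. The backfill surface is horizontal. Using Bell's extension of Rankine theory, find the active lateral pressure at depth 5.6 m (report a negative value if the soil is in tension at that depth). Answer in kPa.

13.1 kPa

K_a = (1 − sin φ)/(1 + sin φ) = 0.3401.
σ_a = K_a γ z − 2c√K_a = 0.3401×15.5×5.6 − 2×14.1×0.5832 = 13.08 kPa.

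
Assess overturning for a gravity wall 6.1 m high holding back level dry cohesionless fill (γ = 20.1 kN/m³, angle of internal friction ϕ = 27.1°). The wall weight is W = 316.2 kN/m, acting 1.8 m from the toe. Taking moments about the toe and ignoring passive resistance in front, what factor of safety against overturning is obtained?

2.00

K_a = tan²(45° − 27.1°/2) = 0.3741.
P_a = ½K_aγH² = 0.5×0.3741×20.1×6.1² = 139.9 kN/m, acting at H/3 = 2.033 m above the base.
Overturning moment M_o = P_a × H/3 = 139.9 × 2.033 = 284.4.
Resisting moment M_r = W × 1.8 = 316.2 × 1.8 = 569.2.
FS_overturning = M_r/M_o = 569.2/284.4 = 2.001.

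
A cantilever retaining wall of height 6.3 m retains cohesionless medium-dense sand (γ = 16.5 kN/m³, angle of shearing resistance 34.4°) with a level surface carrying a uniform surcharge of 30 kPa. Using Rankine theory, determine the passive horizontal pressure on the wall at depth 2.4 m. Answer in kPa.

250 kPa

K_p = (1 + sin φ)/(1 − sin φ) = 3.597.
σ_v = γz + q = 16.5 × 2.4 + 30 = 69.60 kPa.
σ_h = K_p σ_v = 3.597 × 69.60 = 250.4 kPa.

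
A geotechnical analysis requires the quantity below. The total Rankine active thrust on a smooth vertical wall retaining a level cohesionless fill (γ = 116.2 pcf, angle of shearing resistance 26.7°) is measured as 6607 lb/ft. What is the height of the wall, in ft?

K_a = 0.3800. P_a = ½ K_a γ H² ⇒ H = √(2P_a/(K_a γ)).
H = √(2×6607/(0.3800×116.2)) = 17.30 ft.

17.3 ft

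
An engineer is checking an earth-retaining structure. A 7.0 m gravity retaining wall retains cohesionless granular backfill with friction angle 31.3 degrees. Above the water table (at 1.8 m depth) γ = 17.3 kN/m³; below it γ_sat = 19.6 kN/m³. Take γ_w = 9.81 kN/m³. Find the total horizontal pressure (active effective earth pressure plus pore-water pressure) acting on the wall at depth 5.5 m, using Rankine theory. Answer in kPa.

57.6 kPa

K_a = (1 − sin φ)/(1 + sin φ) = 0.3162.
γ' = 19.6 − 9.81 = 9.790 kN/m³.
Effective vertical stress at 5.5 m: σ'_v = 17.3×1.8 + 9.790×3.70 = 67.36 kPa.
σ'_h = K_a σ'_v = 0.3162 × 67.36 = 21.30 kPa; u = γ_w × 3.70 = 36.30 kPa.
Total σ_h = 21.30 + 36.30 = 57.60 kPa.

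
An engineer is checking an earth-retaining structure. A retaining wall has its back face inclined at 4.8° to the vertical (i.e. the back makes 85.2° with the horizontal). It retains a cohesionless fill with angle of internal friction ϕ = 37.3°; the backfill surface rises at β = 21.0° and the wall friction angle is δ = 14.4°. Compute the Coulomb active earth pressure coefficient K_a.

0.340

K_a = sin²(α+φ) / [sin²α · sin(α−δ) · (1 + √{sin(φ+δ)sin(φ−β) / (sin(α−δ)sin(α+β))})²].
With α = 85.2°, φ = 37.3°, δ = 14.4°, β = 21.0°: K_a = 0.3404.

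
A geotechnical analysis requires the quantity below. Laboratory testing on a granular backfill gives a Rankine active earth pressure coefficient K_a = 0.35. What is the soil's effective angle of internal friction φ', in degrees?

K_a = tan²(45° − φ/2) ⇒ 45° − φ/2 = arctan(√0.35) = 30.61°.
φ = 2(45° − 30.61°) = 28.78°.

28.8°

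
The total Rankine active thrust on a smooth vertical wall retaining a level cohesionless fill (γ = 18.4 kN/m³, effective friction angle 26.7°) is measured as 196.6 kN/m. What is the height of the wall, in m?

K_a = 0.3800. P_a = ½ K_a γ H² ⇒ H = √(2P_a/(K_a γ)).
H = √(2×196.6/(0.3800×18.4)) = 7.499 m.

7.50 m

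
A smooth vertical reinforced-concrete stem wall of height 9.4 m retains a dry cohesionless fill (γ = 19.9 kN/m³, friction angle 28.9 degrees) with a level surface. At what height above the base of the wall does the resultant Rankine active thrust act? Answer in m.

K_a = 0.3484.
The pressure distribution is triangular, so the resultant acts at H/3 above the base = 9.4/3 = 3.133 m.

3.13 m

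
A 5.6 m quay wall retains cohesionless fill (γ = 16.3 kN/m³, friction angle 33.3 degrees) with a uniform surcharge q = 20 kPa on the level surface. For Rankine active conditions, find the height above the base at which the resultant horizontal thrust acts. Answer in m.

K_a = 0.2911.
Triangular part P₁ = ½K_aγH² = 74.41 at H/3 = 1.867 m; rectangular part P₂ = K_a q H = 32.61 at H/2 = 2.800 m.
ȳ = (P₁·1.867 + P₂·2.800)/(P₁+P₂) = 2.151 m.

2.15 m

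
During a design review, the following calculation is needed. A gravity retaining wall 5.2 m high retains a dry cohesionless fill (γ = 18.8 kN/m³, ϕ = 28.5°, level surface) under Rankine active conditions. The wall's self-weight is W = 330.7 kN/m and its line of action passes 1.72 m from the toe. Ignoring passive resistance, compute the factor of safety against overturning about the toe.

3.65

K_a = tan²(45° − 28.5°/2) = 0.3540.
P_a = ½K_aγH² = 0.5×0.3540×18.8×5.2² = 89.97 kN/m, acting at H/3 = 1.733 m above the base.
Overturning moment M_o = P_a × H/3 = 89.97 × 1.733 = 155.9.
Resisting moment M_r = W × 1.72 = 330.7 × 1.72 = 568.8.
FS_overturning = M_r/M_o = 568.8/155.9 = 3.648.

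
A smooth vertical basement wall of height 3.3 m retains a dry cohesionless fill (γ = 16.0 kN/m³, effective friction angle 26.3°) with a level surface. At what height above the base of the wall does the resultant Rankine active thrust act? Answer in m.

K_a = 0.3859.
The pressure distribution is triangular, so the resultant acts at H/3 above the base = 3.3/3 = 1.100 m.

1.10 m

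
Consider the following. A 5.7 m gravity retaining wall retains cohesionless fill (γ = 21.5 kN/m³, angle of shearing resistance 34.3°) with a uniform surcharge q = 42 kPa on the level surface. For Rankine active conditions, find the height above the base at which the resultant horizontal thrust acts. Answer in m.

K_a = 0.2792.
Triangular part P₁ = ½K_aγH² = 97.50 at H/3 = 1.900 m; rectangular part P₂ = K_a q H = 66.83 at H/2 = 2.850 m.
ȳ = (P₁·1.900 + P₂·2.850)/(P₁+P₂) = 2.286 m.

2.29 m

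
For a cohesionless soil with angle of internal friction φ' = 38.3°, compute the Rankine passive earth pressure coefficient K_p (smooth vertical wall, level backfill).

4.26

K_p = (1 + sin φ)/(1 − sin φ) = tan²(45° + 38.3°/2) = 4.260.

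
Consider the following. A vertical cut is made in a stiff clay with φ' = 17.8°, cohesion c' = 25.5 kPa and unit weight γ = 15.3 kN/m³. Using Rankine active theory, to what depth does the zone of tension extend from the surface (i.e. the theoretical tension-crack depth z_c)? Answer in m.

K_a = tan²(45° − 17.8°/2) = 0.5318; √K_a = 0.7292.
The active pressure is zero where K_a γ z = 2c√K_a, so z_c = 2c/(γ√K_a) = 2×25.5/(15.3×0.7292) = 4.571 m.

4.57 m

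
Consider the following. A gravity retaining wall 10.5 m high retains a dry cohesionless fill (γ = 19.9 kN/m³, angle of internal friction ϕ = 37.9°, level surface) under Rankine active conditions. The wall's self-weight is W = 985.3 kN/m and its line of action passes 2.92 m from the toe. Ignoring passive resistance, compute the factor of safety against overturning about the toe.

K_a = tan²(45° − 37.9°/2) = 0.2389.
P_a = ½K_aγH² = 0.5×0.2389×19.9×10.5² = 262.1 kN/m, acting at H/3 = 3.500 m above the base.
Overturning moment M_o = P_a × H/3 = 262.1 × 3.500 = 917.4.
Resisting moment M_r = W × 2.92 = 985.3 × 2.92 = 2877.
FS_overturning = M_r/M_o = 2877/917.4 = 3.136.

3.14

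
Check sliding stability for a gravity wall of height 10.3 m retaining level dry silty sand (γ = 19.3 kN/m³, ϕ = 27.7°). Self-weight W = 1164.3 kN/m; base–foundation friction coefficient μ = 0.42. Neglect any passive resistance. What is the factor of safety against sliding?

1.31

K_a = tan²(45° − 27.7°/2) = 0.3653.
P_a = ½K_aγH² = 0.5×0.3653×19.3×10.3² = 374.0 kN/m, acting at H/3 = 3.433 m above the base.
FS_sliding = μW / P_a = 0.42×1164.3 / 374.0 = 1.307.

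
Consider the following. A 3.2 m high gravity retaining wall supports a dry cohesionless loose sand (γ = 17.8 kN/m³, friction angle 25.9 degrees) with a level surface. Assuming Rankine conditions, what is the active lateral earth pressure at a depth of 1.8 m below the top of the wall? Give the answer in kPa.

12.6 kPa

K_a = (1 − sin φ)/(1 + sin φ) = 0.3920.
σ_h = K_a γ z = 0.3920 × 17.8 × 1.8 = 12.56 kPa.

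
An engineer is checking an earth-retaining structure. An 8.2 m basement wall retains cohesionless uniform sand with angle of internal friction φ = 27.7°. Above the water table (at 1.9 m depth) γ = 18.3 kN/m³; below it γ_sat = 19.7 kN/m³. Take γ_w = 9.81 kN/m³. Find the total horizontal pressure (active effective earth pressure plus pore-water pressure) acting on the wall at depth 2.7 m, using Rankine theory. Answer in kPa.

K_a = (1 − sin φ)/(1 + sin φ) = 0.3653.
γ' = 19.7 − 9.81 = 9.890 kN/m³.
Effective vertical stress at 2.7 m: σ'_v = 18.3×1.9 + 9.890×0.800 = 42.68 kPa.
σ'_h = K_a σ'_v = 0.3653 × 42.68 = 15.59 kPa; u = γ_w × 0.800 = 7.848 kPa.
Total σ_h = 15.59 + 7.848 = 23.44 kPa.

23.4 kPa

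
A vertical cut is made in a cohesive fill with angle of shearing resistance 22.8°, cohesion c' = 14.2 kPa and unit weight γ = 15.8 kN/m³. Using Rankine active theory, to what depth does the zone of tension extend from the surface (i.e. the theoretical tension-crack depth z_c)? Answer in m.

K_a = tan²(45° − 22.8°/2) = 0.4414; √K_a = 0.6644.
The active pressure is zero where K_a γ z = 2c√K_a, so z_c = 2c/(γ√K_a) = 2×14.2/(15.8×0.6644) = 2.705 m.

2.71 m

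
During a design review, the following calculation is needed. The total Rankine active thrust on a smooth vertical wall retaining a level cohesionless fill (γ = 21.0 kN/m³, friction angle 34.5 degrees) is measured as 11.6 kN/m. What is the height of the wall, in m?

2.00 m

K_a = 0.2768. P_a = ½ K_a γ H² ⇒ H = √(2P_a/(K_a γ)).
H = √(2×11.6/(0.2768×21.0)) = 1.998 m.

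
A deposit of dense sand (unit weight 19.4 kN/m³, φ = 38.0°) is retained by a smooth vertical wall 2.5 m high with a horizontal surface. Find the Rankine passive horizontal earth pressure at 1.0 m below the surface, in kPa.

K_p = (1 + sin φ)/(1 − sin φ) = 4.204.
σ_h = K_p γ z = 4.204 × 19.4 × 1.0 = 81.55 kPa.

81.6 kPa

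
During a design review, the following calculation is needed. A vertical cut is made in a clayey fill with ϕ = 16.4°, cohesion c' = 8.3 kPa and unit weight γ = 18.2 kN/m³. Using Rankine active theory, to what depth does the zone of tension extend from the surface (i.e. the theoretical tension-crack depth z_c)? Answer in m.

1.22 m

K_a = tan²(45° − 16.4°/2) = 0.5596; √K_a = 0.7481.
The active pressure is zero where K_a γ z = 2c√K_a, so z_c = 2c/(γ√K_a) = 2×8.3/(18.2×0.7481) = 1.219 m.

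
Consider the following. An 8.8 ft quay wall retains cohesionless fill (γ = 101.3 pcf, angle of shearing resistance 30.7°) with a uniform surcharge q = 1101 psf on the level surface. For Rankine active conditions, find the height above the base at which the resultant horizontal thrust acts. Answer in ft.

K_a = 0.3240.
Triangular part P₁ = ½K_aγH² = 1271 at H/3 = 2.933 ft; rectangular part P₂ = K_a q H = 3139 at H/2 = 4.400 ft.
ȳ = (P₁·2.933 + P₂·4.400)/(P₁+P₂) = 3.977 ft.

3.98 ft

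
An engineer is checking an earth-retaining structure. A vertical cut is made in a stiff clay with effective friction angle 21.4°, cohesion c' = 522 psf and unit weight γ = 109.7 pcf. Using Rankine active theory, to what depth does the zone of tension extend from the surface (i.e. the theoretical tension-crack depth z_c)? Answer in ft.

14.0 ft

K_a = tan²(45° − 21.4°/2) = 0.4653; √K_a = 0.6822.
The active pressure is zero where K_a γ z = 2c√K_a, so z_c = 2c/(γ√K_a) = 2×522/(109.7×0.6822) = 13.95 ft.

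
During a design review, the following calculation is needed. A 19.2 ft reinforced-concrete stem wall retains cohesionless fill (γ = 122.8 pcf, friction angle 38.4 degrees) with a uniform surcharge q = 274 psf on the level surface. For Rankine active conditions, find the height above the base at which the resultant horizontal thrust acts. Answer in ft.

7.00 ft

K_a = 0.2337.
Triangular part P₁ = ½K_aγH² = 5290 at H/3 = 6.400 ft; rectangular part P₂ = K_a q H = 1229 at H/2 = 9.600 ft.
ȳ = (P₁·6.400 + P₂·9.600)/(P₁+P₂) = 7.003 ft.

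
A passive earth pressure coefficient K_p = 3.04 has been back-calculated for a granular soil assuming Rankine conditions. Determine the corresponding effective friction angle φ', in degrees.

K_p = (1+sin φ)/(1−sin φ) ⇒ sin φ = (K_p − 1)/(K_p + 1) = 0.5050.
φ = arcsin(0.5050) = 30.33°.

30.3°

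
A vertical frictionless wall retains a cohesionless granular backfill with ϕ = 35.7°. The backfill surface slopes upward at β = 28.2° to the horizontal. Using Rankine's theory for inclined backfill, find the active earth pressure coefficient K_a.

0.388

K_a = cos β · (cos β − √(cos²β − cos²φ)) / (cos β + √(cos²β − cos²φ)).
cos β = 0.8813, cos φ = 0.8121, √(cos²β − cos²φ) = 0.3424.
K_a = 0.8813 × (0.8813 − 0.3424)/(0.8813 + 0.3424) = 0.3881.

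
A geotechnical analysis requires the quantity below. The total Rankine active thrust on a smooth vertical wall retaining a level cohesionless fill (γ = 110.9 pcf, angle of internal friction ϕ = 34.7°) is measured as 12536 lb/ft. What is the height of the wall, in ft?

28.7 ft

K_a = 0.2745. P_a = ½ K_a γ H² ⇒ H = √(2P_a/(K_a γ)).
H = √(2×12536/(0.2745×110.9)) = 28.70 ft.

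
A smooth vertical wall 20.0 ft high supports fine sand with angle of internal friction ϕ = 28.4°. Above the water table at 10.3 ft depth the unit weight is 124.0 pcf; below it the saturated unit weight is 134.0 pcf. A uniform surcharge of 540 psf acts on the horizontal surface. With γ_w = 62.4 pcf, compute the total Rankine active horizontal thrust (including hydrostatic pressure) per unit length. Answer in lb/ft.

K_a = tan²(45° − φ/2) = 0.3554.
γ' = 134.0 − 62.4 = 71.60 pcf. h₂ = H − d_w = 9.7 ft.
σ'_h: at surface K_a·q = 191.9; at WT K_a(q+γd_w) = 645.8; at base K_a(q+γd_w+γ'h₂) = 892.6 psf.
P₁ = ½(191.9+645.8)×10.3 = 4314; P₂ = ½(645.8+892.6)×9.7 = 7461; P_w = ½γ_w h₂² = 2936.
Total = 4314+7461+2936 = 14710 lb/ft.

14700 lb/ft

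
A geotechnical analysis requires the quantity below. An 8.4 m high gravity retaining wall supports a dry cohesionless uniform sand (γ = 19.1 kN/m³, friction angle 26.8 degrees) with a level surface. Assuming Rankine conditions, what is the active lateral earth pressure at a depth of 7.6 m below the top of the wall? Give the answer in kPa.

54.9 kPa

K_a = (1 − sin φ)/(1 + sin φ) = 0.3785.
σ_h = K_a γ z = 0.3785 × 19.1 × 7.6 = 54.94 kPa.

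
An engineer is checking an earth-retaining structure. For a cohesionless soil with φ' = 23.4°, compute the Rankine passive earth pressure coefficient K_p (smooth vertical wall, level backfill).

K_p = (1 + sin φ)/(1 − sin φ) = tan²(45° + 23.4°/2) = 2.318.

2.32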